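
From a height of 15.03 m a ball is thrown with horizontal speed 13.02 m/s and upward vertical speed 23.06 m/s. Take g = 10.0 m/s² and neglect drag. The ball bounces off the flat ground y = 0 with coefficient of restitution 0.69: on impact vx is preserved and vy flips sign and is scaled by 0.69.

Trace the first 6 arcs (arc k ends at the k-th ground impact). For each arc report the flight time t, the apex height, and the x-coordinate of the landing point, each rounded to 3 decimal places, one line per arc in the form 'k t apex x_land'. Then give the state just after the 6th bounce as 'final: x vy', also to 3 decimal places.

Arc 1: start y=15.030, vy=23.060 → t=5.191, apex=41.618, x_land=67.588, impact vy=-28.851
  bounce: vy ← 0.69·28.851 = 19.907
Arc 2: start y=0.000, vy=19.907 → t=3.981, apex=19.814, x_land=119.426, impact vy=-19.907
  bounce: vy ← 0.69·19.907 = 13.736
Arc 3: start y=0.000, vy=13.736 → t=2.747, apex=9.434, x_land=155.194, impact vy=-13.736
  bounce: vy ← 0.69·13.736 = 9.478
Arc 4: start y=0.000, vy=9.478 → t=1.896, apex=4.491, x_land=179.874, impact vy=-9.478
  bounce: vy ← 0.69·9.478 = 6.540
Arc 5: start y=0.000, vy=6.540 → t=1.308, apex=2.138, x_land=196.903, impact vy=-6.540
  bounce: vy ← 0.69·6.540 = 4.512
Arc 6: start y=0.000, vy=4.512 → t=0.902, apex=1.018, x_land=208.653, impact vy=-4.512
  bounce: vy ← 0.69·4.512 = 3.114

1 5.191 41.618 67.588
2 3.981 19.814 119.426
3 2.747 9.434 155.194
4 1.896 4.491 179.874
5 1.308 2.138 196.903
6 0.902 1.018 208.653
final: 208.653 3.114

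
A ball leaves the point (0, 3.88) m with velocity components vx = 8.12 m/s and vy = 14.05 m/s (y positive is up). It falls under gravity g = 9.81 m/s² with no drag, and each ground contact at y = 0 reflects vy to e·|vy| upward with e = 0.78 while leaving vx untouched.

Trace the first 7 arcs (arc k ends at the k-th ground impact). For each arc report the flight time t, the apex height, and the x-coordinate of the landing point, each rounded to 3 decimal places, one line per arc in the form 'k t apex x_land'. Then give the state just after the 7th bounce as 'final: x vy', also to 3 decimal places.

1 3.118 13.941 25.319
2 2.630 8.482 46.675
3 2.051 5.160 63.332
4 1.600 3.140 76.325
5 1.248 1.910 86.459
6 0.973 1.162 94.364
7 0.759 0.707 100.530
final: 100.530 2.905

Arc 1: start y=3.880, vy=14.050 → t=3.118, apex=13.941, x_land=25.319, impact vy=-16.539
  bounce: vy ← 0.78·16.539 = 12.900
Arc 2: start y=0.000, vy=12.900 → t=2.630, apex=8.482, x_land=46.675, impact vy=-12.900
  bounce: vy ← 0.78·12.900 = 10.062
Arc 3: start y=0.000, vy=10.062 → t=2.051, apex=5.160, x_land=63.332, impact vy=-10.062
  bounce: vy ← 0.78·10.062 = 7.848
Arc 4: start y=0.000, vy=7.848 → t=1.600, apex=3.140, x_land=76.325, impact vy=-7.848
  bounce: vy ← 0.78·7.848 = 6.122
Arc 5: start y=0.000, vy=6.122 → t=1.248, apex=1.910, x_land=86.459, impact vy=-6.122
  bounce: vy ← 0.78·6.122 = 4.775
Arc 6: start y=0.000, vy=4.775 → t=0.973, apex=1.162, x_land=94.364, impact vy=-4.775
  bounce: vy ← 0.78·4.775 = 3.725
Arc 7: start y=0.000, vy=3.725 → t=0.759, apex=0.707, x_land=100.530, impact vy=-3.725
  bounce: vy ← 0.78·3.725 = 2.905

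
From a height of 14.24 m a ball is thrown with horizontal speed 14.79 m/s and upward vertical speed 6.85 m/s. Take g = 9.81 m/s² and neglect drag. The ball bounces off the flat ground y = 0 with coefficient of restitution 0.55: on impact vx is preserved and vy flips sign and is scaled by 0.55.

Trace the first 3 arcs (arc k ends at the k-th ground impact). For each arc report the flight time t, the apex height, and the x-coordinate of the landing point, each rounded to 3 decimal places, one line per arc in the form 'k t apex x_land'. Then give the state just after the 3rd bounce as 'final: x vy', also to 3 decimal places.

1 2.540 16.632 37.562
2 2.026 5.031 67.519
3 1.114 1.522 83.996
final: 83.996 3.005

Arc 1: start y=14.240, vy=6.850 → t=2.540, apex=16.632, x_land=37.562, impact vy=-18.064
  bounce: vy ← 0.55·18.064 = 9.935
Arc 2: start y=0.000, vy=9.935 → t=2.026, apex=5.031, x_land=67.519, impact vy=-9.935
  bounce: vy ← 0.55·9.935 = 5.464
Arc 3: start y=0.000, vy=5.464 → t=1.114, apex=1.522, x_land=83.996, impact vy=-5.464
  bounce: vy ← 0.55·5.464 = 3.005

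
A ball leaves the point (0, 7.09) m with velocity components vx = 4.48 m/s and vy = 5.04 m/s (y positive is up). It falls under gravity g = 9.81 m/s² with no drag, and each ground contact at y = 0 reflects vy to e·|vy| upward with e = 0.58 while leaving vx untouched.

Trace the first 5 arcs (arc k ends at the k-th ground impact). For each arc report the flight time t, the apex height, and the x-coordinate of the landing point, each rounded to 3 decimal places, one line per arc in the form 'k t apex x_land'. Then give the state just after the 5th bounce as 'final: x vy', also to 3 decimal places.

1 1.821 8.385 8.159
2 1.517 2.821 14.954
3 0.880 0.949 18.894
4 0.510 0.319 21.180
5 0.296 0.107 22.506
final: 22.506 0.842

Arc 1: start y=7.090, vy=5.040 → t=1.821, apex=8.385, x_land=8.159, impact vy=-12.826
  bounce: vy ← 0.58·12.826 = 7.439
Arc 2: start y=0.000, vy=7.439 → t=1.517, apex=2.821, x_land=14.954, impact vy=-7.439
  bounce: vy ← 0.58·7.439 = 4.315
Arc 3: start y=0.000, vy=4.315 → t=0.880, apex=0.949, x_land=18.894, impact vy=-4.315
  bounce: vy ← 0.58·4.315 = 2.503
Arc 4: start y=0.000, vy=2.503 → t=0.510, apex=0.319, x_land=21.180, impact vy=-2.503
  bounce: vy ← 0.58·2.503 = 1.451
Arc 5: start y=0.000, vy=1.451 → t=0.296, apex=0.107, x_land=22.506, impact vy=-1.451
  bounce: vy ← 0.58·1.451 = 0.842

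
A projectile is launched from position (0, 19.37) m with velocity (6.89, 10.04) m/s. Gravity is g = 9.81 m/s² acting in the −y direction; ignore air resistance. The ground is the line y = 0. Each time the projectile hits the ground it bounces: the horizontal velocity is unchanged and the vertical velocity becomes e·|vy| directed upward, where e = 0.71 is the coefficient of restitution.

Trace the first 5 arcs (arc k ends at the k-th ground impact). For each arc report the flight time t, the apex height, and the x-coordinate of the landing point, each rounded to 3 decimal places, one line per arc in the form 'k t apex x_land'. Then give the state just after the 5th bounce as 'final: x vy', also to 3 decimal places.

1 3.259 24.508 22.453
2 3.174 12.354 44.322
3 2.254 6.228 59.849
4 1.600 3.139 70.874
5 1.136 1.583 78.701
final: 78.701 3.956

Arc 1: start y=19.370, vy=10.040 → t=3.259, apex=24.508, x_land=22.453, impact vy=-21.928
  bounce: vy ← 0.71·21.928 = 15.569
Arc 2: start y=0.000, vy=15.569 → t=3.174, apex=12.354, x_land=44.322, impact vy=-15.569
  bounce: vy ← 0.71·15.569 = 11.054
Arc 3: start y=0.000, vy=11.054 → t=2.254, apex=6.228, x_land=59.849, impact vy=-11.054
  bounce: vy ← 0.71·11.054 = 7.848
Arc 4: start y=0.000, vy=7.848 → t=1.600, apex=3.139, x_land=70.874, impact vy=-7.848
  bounce: vy ← 0.71·7.848 = 5.572
Arc 5: start y=0.000, vy=5.572 → t=1.136, apex=1.583, x_land=78.701, impact vy=-5.572
  bounce: vy ← 0.71·5.572 = 3.956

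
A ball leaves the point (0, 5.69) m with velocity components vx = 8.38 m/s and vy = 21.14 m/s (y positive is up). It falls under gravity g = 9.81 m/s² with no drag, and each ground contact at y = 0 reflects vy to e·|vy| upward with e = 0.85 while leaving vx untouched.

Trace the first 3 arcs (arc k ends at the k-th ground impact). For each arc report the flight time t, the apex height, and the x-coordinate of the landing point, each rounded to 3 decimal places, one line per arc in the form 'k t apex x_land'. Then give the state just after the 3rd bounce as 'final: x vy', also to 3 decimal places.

Arc 1: start y=5.690, vy=21.140 → t=4.564, apex=28.468, x_land=38.247, impact vy=-23.633
  bounce: vy ← 0.85·23.633 = 20.088
Arc 2: start y=0.000, vy=20.088 → t=4.095, apex=20.568, x_land=72.567, impact vy=-20.088
  bounce: vy ← 0.85·20.088 = 17.075
Arc 3: start y=0.000, vy=17.075 → t=3.481, apex=14.860, x_land=101.739, impact vy=-17.075
  bounce: vy ← 0.85·17.075 = 14.514

1 4.564 28.468 38.247
2 4.095 20.568 72.567
3 3.481 14.860 101.739
final: 101.739 14.514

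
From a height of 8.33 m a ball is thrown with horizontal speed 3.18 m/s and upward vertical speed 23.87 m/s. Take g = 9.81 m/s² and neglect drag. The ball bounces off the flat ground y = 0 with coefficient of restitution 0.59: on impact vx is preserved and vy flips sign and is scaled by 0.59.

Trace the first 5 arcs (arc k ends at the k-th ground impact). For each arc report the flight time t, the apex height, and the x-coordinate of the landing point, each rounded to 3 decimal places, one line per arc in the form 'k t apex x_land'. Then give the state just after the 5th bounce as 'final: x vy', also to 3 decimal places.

1 5.193 37.371 16.515
2 3.257 13.009 26.873
3 1.922 4.528 32.984
4 1.134 1.576 36.589
5 0.669 0.549 38.716
final: 38.716 1.936

Arc 1: start y=8.330, vy=23.870 → t=5.193, apex=37.371, x_land=16.515, impact vy=-27.078
  bounce: vy ← 0.59·27.078 = 15.976
Arc 2: start y=0.000, vy=15.976 → t=3.257, apex=13.009, x_land=26.873, impact vy=-15.976
  bounce: vy ← 0.59·15.976 = 9.426
Arc 3: start y=0.000, vy=9.426 → t=1.922, apex=4.528, x_land=32.984, impact vy=-9.426
  bounce: vy ← 0.59·9.426 = 5.561
Arc 4: start y=0.000, vy=5.561 → t=1.134, apex=1.576, x_land=36.589, impact vy=-5.561
  bounce: vy ← 0.59·5.561 = 3.281
Arc 5: start y=0.000, vy=3.281 → t=0.669, apex=0.549, x_land=38.716, impact vy=-3.281
  bounce: vy ← 0.59·3.281 = 1.936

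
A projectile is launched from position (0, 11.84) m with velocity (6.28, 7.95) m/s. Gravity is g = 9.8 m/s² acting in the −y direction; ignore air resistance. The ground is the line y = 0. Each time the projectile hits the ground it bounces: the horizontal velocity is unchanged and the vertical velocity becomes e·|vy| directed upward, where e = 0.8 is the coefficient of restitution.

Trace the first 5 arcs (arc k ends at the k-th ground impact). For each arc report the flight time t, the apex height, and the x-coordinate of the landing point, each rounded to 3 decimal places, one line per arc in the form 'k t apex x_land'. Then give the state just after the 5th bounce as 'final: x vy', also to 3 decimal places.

1 2.565 15.065 16.106
2 2.805 9.641 33.724
3 2.244 6.170 47.819
4 1.795 3.949 59.094
5 1.436 2.527 68.115
final: 68.115 5.631

Arc 1: start y=11.840, vy=7.950 → t=2.565, apex=15.065, x_land=16.106, impact vy=-17.183
  bounce: vy ← 0.8·17.183 = 13.747
Arc 2: start y=0.000, vy=13.747 → t=2.805, apex=9.641, x_land=33.724, impact vy=-13.747
  bounce: vy ← 0.8·13.747 = 10.997
Arc 3: start y=0.000, vy=10.997 → t=2.244, apex=6.170, x_land=47.819, impact vy=-10.997
  bounce: vy ← 0.8·10.997 = 8.798
Arc 4: start y=0.000, vy=8.798 → t=1.795, apex=3.949, x_land=59.094, impact vy=-8.798
  bounce: vy ← 0.8·8.798 = 7.038
Arc 5: start y=0.000, vy=7.038 → t=1.436, apex=2.527, x_land=68.115, impact vy=-7.038
  bounce: vy ← 0.8·7.038 = 5.631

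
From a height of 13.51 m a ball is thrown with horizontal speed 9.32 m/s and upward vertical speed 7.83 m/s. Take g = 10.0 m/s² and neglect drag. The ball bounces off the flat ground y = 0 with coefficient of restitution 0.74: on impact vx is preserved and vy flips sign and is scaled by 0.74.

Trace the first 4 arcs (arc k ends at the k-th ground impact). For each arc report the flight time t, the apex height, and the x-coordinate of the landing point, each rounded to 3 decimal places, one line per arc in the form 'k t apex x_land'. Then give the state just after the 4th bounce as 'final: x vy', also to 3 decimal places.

1 2.604 16.575 24.267
2 2.695 9.077 49.381
3 1.994 4.970 67.966
4 1.476 2.722 81.719
final: 81.719 5.460

Arc 1: start y=13.510, vy=7.830 → t=2.604, apex=16.575, x_land=24.267, impact vy=-18.207
  bounce: vy ← 0.74·18.207 = 13.473
Arc 2: start y=0.000, vy=13.473 → t=2.695, apex=9.077, x_land=49.381, impact vy=-13.473
  bounce: vy ← 0.74·13.473 = 9.970
Arc 3: start y=0.000, vy=9.970 → t=1.994, apex=4.970, x_land=67.966, impact vy=-9.970
  bounce: vy ← 0.74·9.970 = 7.378
Arc 4: start y=0.000, vy=7.378 → t=1.476, apex=2.722, x_land=81.719, impact vy=-7.378
  bounce: vy ← 0.74·7.378 = 5.460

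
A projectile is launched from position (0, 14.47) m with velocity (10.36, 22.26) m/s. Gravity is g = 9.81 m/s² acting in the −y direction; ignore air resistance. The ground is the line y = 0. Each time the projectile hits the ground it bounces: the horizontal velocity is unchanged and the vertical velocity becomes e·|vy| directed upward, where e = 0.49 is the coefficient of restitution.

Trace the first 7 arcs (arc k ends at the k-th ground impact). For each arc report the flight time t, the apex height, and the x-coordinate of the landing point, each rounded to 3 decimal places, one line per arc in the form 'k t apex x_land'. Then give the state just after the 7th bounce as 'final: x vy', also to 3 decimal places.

1 5.115 39.725 52.991
2 2.789 9.538 81.885
3 1.367 2.290 96.042
4 0.670 0.550 102.980
5 0.328 0.132 106.379
6 0.161 0.032 108.045
7 0.079 0.008 108.861
final: 108.861 0.189

Arc 1: start y=14.470, vy=22.260 → t=5.115, apex=39.725, x_land=52.991, impact vy=-27.918
  bounce: vy ← 0.49·27.918 = 13.680
Arc 2: start y=0.000, vy=13.680 → t=2.789, apex=9.538, x_land=81.885, impact vy=-13.680
  bounce: vy ← 0.49·13.680 = 6.703
Arc 3: start y=0.000, vy=6.703 → t=1.367, apex=2.290, x_land=96.042, impact vy=-6.703
  bounce: vy ← 0.49·6.703 = 3.285
Arc 4: start y=0.000, vy=3.285 → t=0.670, apex=0.550, x_land=102.980, impact vy=-3.285
  bounce: vy ← 0.49·3.285 = 1.609
Arc 5: start y=0.000, vy=1.609 → t=0.328, apex=0.132, x_land=106.379, impact vy=-1.609
  bounce: vy ← 0.49·1.609 = 0.789
Arc 6: start y=0.000, vy=0.789 → t=0.161, apex=0.032, x_land=108.045, impact vy=-0.789
  bounce: vy ← 0.49·0.789 = 0.386
Arc 7: start y=0.000, vy=0.386 → t=0.079, apex=0.008, x_land=108.861, impact vy=-0.386
  bounce: vy ← 0.49·0.386 = 0.189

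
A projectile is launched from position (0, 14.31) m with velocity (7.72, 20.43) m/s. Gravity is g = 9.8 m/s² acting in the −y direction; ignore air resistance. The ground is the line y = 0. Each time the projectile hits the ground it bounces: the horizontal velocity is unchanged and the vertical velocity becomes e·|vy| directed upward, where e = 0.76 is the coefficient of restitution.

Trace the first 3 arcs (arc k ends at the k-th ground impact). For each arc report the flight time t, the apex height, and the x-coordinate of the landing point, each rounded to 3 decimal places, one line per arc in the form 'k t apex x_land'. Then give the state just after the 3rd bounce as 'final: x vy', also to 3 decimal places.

1 4.780 35.605 36.904
2 4.097 20.566 68.535
3 3.114 11.879 92.575
final: 92.575 11.596

Arc 1: start y=14.310, vy=20.430 → t=4.780, apex=35.605, x_land=36.904, impact vy=-26.417
  bounce: vy ← 0.76·26.417 = 20.077
Arc 2: start y=0.000, vy=20.077 → t=4.097, apex=20.566, x_land=68.535, impact vy=-20.077
  bounce: vy ← 0.76·20.077 = 15.258
Arc 3: start y=0.000, vy=15.258 → t=3.114, apex=11.879, x_land=92.575, impact vy=-15.258
  bounce: vy ← 0.76·15.258 = 11.596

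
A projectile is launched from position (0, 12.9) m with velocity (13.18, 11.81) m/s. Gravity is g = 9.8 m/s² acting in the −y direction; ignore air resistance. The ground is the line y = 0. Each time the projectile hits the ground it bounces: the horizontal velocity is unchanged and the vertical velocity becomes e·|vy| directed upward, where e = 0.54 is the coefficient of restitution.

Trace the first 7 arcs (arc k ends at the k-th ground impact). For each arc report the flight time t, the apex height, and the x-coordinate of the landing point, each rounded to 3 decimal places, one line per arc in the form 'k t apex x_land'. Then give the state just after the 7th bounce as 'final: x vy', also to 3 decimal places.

Arc 1: start y=12.900, vy=11.810 → t=3.226, apex=20.016, x_land=42.522, impact vy=-19.807
  bounce: vy ← 0.54·19.807 = 10.696
Arc 2: start y=0.000, vy=10.696 → t=2.183, apex=5.837, x_land=71.291, impact vy=-10.696
  bounce: vy ← 0.54·10.696 = 5.776
Arc 3: start y=0.000, vy=5.776 → t=1.179, apex=1.702, x_land=86.827, impact vy=-5.776
  bounce: vy ← 0.54·5.776 = 3.119
Arc 4: start y=0.000, vy=3.119 → t=0.637, apex=0.496, x_land=95.216, impact vy=-3.119
  bounce: vy ← 0.54·3.119 = 1.684
Arc 5: start y=0.000, vy=1.684 → t=0.344, apex=0.145, x_land=99.746, impact vy=-1.684
  bounce: vy ← 0.54·1.684 = 0.909
Arc 6: start y=0.000, vy=0.909 → t=0.186, apex=0.042, x_land=102.192, impact vy=-0.909
  bounce: vy ← 0.54·0.909 = 0.491
Arc 7: start y=0.000, vy=0.491 → t=0.100, apex=0.012, x_land=103.513, impact vy=-0.491
  bounce: vy ← 0.54·0.491 = 0.265

1 3.226 20.016 42.522
2 2.183 5.837 71.291
3 1.179 1.702 86.827
4 0.637 0.496 95.216
5 0.344 0.145 99.746
6 0.186 0.042 102.192
7 0.100 0.012 103.513
final: 103.513 0.265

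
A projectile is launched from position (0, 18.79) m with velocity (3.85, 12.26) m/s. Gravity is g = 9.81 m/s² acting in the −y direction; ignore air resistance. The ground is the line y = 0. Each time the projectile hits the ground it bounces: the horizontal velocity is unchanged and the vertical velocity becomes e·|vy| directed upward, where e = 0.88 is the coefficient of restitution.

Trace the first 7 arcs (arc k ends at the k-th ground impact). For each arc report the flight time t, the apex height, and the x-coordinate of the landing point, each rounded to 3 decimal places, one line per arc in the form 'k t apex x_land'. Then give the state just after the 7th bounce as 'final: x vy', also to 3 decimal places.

1 3.572 26.451 13.752
2 4.087 20.484 29.487
3 3.597 15.863 43.334
4 3.165 12.284 55.520
5 2.785 9.513 66.243
6 2.451 7.367 75.679
7 2.157 5.705 83.983
final: 83.983 9.310

Arc 1: start y=18.790, vy=12.260 → t=3.572, apex=26.451, x_land=13.752, impact vy=-22.781
  bounce: vy ← 0.88·22.781 = 20.047
Arc 2: start y=0.000, vy=20.047 → t=4.087, apex=20.484, x_land=29.487, impact vy=-20.047
  bounce: vy ← 0.88·20.047 = 17.641
Arc 3: start y=0.000, vy=17.641 → t=3.597, apex=15.863, x_land=43.334, impact vy=-17.641
  bounce: vy ← 0.88·17.641 = 15.525
Arc 4: start y=0.000, vy=15.525 → t=3.165, apex=12.284, x_land=55.520, impact vy=-15.525
  bounce: vy ← 0.88·15.525 = 13.662
Arc 5: start y=0.000, vy=13.662 → t=2.785, apex=9.513, x_land=66.243, impact vy=-13.662
  bounce: vy ← 0.88·13.662 = 12.022
Arc 6: start y=0.000, vy=12.022 → t=2.451, apex=7.367, x_land=75.679, impact vy=-12.022
  bounce: vy ← 0.88·12.022 = 10.580
Arc 7: start y=0.000, vy=10.580 → t=2.157, apex=5.705, x_land=83.983, impact vy=-10.580
  bounce: vy ← 0.88·10.580 = 9.310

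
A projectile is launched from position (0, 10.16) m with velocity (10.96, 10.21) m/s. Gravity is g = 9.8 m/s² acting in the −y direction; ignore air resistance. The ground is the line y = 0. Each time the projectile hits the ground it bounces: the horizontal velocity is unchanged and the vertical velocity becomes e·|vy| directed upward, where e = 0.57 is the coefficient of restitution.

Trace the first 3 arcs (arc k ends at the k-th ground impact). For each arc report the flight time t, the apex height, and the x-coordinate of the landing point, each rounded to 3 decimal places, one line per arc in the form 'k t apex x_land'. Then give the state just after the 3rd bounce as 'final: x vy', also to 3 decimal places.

Arc 1: start y=10.160, vy=10.210 → t=2.819, apex=15.479, x_land=30.898, impact vy=-17.418
  bounce: vy ← 0.57·17.418 = 9.928
Arc 2: start y=0.000, vy=9.928 → t=2.026, apex=5.029, x_land=53.105, impact vy=-9.928
  bounce: vy ← 0.57·9.928 = 5.659
Arc 3: start y=0.000, vy=5.659 → t=1.155, apex=1.634, x_land=65.762, impact vy=-5.659
  bounce: vy ← 0.57·5.659 = 3.226

1 2.819 15.479 30.898
2 2.026 5.029 53.105
3 1.155 1.634 65.762
final: 65.762 3.226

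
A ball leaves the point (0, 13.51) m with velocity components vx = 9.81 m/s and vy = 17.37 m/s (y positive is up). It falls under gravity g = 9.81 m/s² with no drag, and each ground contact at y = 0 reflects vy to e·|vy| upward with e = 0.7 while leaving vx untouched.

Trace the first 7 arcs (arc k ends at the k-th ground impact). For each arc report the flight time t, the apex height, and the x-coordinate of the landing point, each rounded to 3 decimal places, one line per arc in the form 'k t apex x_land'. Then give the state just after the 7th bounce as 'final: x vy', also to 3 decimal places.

Arc 1: start y=13.510, vy=17.370 → t=4.197, apex=28.888, x_land=41.177, impact vy=-23.807
  bounce: vy ← 0.7·23.807 = 16.665
Arc 2: start y=0.000, vy=16.665 → t=3.398, apex=14.155, x_land=74.507, impact vy=-16.665
  bounce: vy ← 0.7·16.665 = 11.666
Arc 3: start y=0.000, vy=11.666 → t=2.378, apex=6.936, x_land=97.838, impact vy=-11.666
  bounce: vy ← 0.7·11.666 = 8.166
Arc 4: start y=0.000, vy=8.166 → t=1.665, apex=3.399, x_land=114.170, impact vy=-8.166
  bounce: vy ← 0.7·8.166 = 5.716
Arc 5: start y=0.000, vy=5.716 → t=1.165, apex=1.665, x_land=125.602, impact vy=-5.716
  bounce: vy ← 0.7·5.716 = 4.001
Arc 6: start y=0.000, vy=4.001 → t=0.816, apex=0.816, x_land=133.605, impact vy=-4.001
  bounce: vy ← 0.7·4.001 = 2.801
Arc 7: start y=0.000, vy=2.801 → t=0.571, apex=0.400, x_land=139.207, impact vy=-2.801
  bounce: vy ← 0.7·2.801 = 1.961

1 4.197 28.888 41.177
2 3.398 14.155 74.507
3 2.378 6.936 97.838
4 1.665 3.399 114.170
5 1.165 1.665 125.602
6 0.816 0.816 133.605
7 0.571 0.400 139.207
final: 139.207 1.961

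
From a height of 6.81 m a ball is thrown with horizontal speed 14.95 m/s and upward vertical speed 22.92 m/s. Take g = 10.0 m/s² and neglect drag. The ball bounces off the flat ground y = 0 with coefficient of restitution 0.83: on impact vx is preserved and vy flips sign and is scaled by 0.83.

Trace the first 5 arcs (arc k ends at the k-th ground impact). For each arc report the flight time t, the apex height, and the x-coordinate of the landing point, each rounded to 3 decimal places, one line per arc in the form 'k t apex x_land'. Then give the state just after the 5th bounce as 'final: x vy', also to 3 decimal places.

Arc 1: start y=6.810, vy=22.920 → t=4.864, apex=33.076, x_land=72.717, impact vy=-25.720
  bounce: vy ← 0.83·25.720 = 21.348
Arc 2: start y=0.000, vy=21.348 → t=4.270, apex=22.786, x_land=136.547, impact vy=-21.348
  bounce: vy ← 0.83·21.348 = 17.719
Arc 3: start y=0.000, vy=17.719 → t=3.544, apex=15.697, x_land=189.525, impact vy=-17.719
  bounce: vy ← 0.83·17.719 = 14.706
Arc 4: start y=0.000, vy=14.706 → t=2.941, apex=10.814, x_land=233.498, impact vy=-14.706
  bounce: vy ← 0.83·14.706 = 12.206
Arc 5: start y=0.000, vy=12.206 → t=2.441, apex=7.450, x_land=269.995, impact vy=-12.206
  bounce: vy ← 0.83·12.206 = 10.131

1 4.864 33.076 72.717
2 4.270 22.786 136.547
3 3.544 15.697 189.525
4 2.941 10.814 233.498
5 2.441 7.450 269.995
final: 269.995 10.131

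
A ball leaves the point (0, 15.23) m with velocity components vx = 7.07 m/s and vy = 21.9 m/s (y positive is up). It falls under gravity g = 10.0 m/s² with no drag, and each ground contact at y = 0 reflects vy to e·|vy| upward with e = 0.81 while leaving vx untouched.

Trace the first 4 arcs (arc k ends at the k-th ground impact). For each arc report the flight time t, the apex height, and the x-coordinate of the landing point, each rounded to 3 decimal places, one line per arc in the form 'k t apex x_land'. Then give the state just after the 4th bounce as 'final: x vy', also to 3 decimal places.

Arc 1: start y=15.230, vy=21.900 → t=4.990, apex=39.210, x_land=35.282, impact vy=-28.004
  bounce: vy ← 0.81·28.004 = 22.683
Arc 2: start y=0.000, vy=22.683 → t=4.537, apex=25.726, x_land=67.356, impact vy=-22.683
  bounce: vy ← 0.81·22.683 = 18.373
Arc 3: start y=0.000, vy=18.373 → t=3.675, apex=16.879, x_land=93.336, impact vy=-18.373
  bounce: vy ← 0.81·18.373 = 14.882
Arc 4: start y=0.000, vy=14.882 → t=2.976, apex=11.074, x_land=114.379, impact vy=-14.882
  bounce: vy ← 0.81·14.882 = 12.055

1 4.990 39.210 35.282
2 4.537 25.726 67.356
3 3.675 16.879 93.336
4 2.976 11.074 114.379
final: 114.379 12.055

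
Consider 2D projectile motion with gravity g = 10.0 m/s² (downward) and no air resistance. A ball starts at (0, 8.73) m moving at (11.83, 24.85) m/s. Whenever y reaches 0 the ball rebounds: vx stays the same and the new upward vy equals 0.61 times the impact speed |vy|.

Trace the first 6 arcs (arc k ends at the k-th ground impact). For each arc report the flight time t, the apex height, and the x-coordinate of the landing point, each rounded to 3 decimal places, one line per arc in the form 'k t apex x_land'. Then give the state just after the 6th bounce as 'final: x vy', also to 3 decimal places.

1 5.299 39.606 62.693
2 3.434 14.737 103.313
3 2.095 5.484 128.091
4 1.278 2.041 143.206
5 0.779 0.759 152.426
6 0.475 0.283 158.050
final: 158.050 1.450

Arc 1: start y=8.730, vy=24.850 → t=5.299, apex=39.606, x_land=62.693, impact vy=-28.145
  bounce: vy ← 0.61·28.145 = 17.168
Arc 2: start y=0.000, vy=17.168 → t=3.434, apex=14.737, x_land=103.313, impact vy=-17.168
  bounce: vy ← 0.61·17.168 = 10.473
Arc 3: start y=0.000, vy=10.473 → t=2.095, apex=5.484, x_land=128.091, impact vy=-10.473
  bounce: vy ← 0.61·10.473 = 6.388
Arc 4: start y=0.000, vy=6.388 → t=1.278, apex=2.041, x_land=143.206, impact vy=-6.388
  bounce: vy ← 0.61·6.388 = 3.897
Arc 5: start y=0.000, vy=3.897 → t=0.779, apex=0.759, x_land=152.426, impact vy=-3.897
  bounce: vy ← 0.61·3.897 = 2.377
Arc 6: start y=0.000, vy=2.377 → t=0.475, apex=0.283, x_land=158.050, impact vy=-2.377
  bounce: vy ← 0.61·2.377 = 1.450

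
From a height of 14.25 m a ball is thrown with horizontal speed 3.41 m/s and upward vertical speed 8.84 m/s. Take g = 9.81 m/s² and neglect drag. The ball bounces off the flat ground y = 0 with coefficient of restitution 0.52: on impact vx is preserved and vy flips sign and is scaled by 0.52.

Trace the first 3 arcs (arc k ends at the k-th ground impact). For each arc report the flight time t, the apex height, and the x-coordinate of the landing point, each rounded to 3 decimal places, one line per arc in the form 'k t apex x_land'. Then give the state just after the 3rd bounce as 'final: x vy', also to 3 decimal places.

Arc 1: start y=14.250, vy=8.840 → t=2.829, apex=18.233, x_land=9.647, impact vy=-18.914
  bounce: vy ← 0.52·18.914 = 9.835
Arc 2: start y=0.000, vy=9.835 → t=2.005, apex=4.930, x_land=16.485, impact vy=-9.835
  bounce: vy ← 0.52·9.835 = 5.114
Arc 3: start y=0.000, vy=5.114 → t=1.043, apex=1.333, x_land=20.040, impact vy=-5.114
  bounce: vy ← 0.52·5.114 = 2.659

1 2.829 18.233 9.647
2 2.005 4.930 16.485
3 1.043 1.333 20.040
final: 20.040 2.659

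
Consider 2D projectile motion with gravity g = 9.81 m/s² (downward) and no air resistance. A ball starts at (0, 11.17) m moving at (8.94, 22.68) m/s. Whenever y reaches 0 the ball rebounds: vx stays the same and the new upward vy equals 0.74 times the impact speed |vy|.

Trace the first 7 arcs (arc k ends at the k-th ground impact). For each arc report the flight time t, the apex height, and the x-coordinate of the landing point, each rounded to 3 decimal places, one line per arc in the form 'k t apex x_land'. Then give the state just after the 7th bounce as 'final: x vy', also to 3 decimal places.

Arc 1: start y=11.170, vy=22.680 → t=5.073, apex=37.387, x_land=45.351, impact vy=-27.084
  bounce: vy ← 0.74·27.084 = 20.042
Arc 2: start y=0.000, vy=20.042 → t=4.086, apex=20.473, x_land=81.880, impact vy=-20.042
  bounce: vy ← 0.74·20.042 = 14.831
Arc 3: start y=0.000, vy=14.831 → t=3.024, apex=11.211, x_land=108.912, impact vy=-14.831
  bounce: vy ← 0.74·14.831 = 10.975
Arc 4: start y=0.000, vy=10.975 → t=2.238, apex=6.139, x_land=128.915, impact vy=-10.975
  bounce: vy ← 0.74·10.975 = 8.122
Arc 5: start y=0.000, vy=8.122 → t=1.656, apex=3.362, x_land=143.718, impact vy=-8.122
  bounce: vy ← 0.74·8.122 = 6.010
Arc 6: start y=0.000, vy=6.010 → t=1.225, apex=1.841, x_land=154.671, impact vy=-6.010
  bounce: vy ← 0.74·6.010 = 4.447
Arc 7: start y=0.000, vy=4.447 → t=0.907, apex=1.008, x_land=162.777, impact vy=-4.447
  bounce: vy ← 0.74·4.447 = 3.291

1 5.073 37.387 45.351
2 4.086 20.473 81.880
3 3.024 11.211 108.912
4 2.238 6.139 128.915
5 1.656 3.362 143.718
6 1.225 1.841 154.671
7 0.907 1.008 162.777
final: 162.777 3.291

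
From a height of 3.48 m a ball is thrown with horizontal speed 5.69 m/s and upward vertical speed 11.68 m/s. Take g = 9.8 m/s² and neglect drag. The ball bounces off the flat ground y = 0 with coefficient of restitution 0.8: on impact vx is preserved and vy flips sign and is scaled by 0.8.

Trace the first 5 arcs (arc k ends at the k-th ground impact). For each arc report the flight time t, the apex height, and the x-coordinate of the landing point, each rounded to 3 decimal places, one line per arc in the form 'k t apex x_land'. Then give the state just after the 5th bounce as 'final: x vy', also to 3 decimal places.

Arc 1: start y=3.480, vy=11.680 → t=2.652, apex=10.440, x_land=15.087, impact vy=-14.305
  bounce: vy ← 0.8·14.305 = 11.444
Arc 2: start y=0.000, vy=11.444 → t=2.335, apex=6.682, x_land=28.376, impact vy=-11.444
  bounce: vy ← 0.8·11.444 = 9.155
Arc 3: start y=0.000, vy=9.155 → t=1.868, apex=4.276, x_land=39.007, impact vy=-9.155
  bounce: vy ← 0.8·9.155 = 7.324
Arc 4: start y=0.000, vy=7.324 → t=1.495, apex=2.737, x_land=47.512, impact vy=-7.324
  bounce: vy ← 0.8·7.324 = 5.859
Arc 5: start y=0.000, vy=5.859 → t=1.196, apex=1.752, x_land=54.316, impact vy=-5.859
  bounce: vy ← 0.8·5.859 = 4.687

1 2.652 10.440 15.087
2 2.335 6.682 28.376
3 1.868 4.276 39.007
4 1.495 2.737 47.512
5 1.196 1.752 54.316
final: 54.316 4.687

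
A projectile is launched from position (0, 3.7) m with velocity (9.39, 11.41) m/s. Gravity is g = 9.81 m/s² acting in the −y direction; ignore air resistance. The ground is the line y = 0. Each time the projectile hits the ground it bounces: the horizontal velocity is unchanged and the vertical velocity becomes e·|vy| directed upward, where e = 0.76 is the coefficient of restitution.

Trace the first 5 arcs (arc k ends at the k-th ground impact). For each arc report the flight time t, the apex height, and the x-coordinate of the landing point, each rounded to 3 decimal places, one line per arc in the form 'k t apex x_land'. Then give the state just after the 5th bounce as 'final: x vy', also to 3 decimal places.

Arc 1: start y=3.700, vy=11.410 → t=2.615, apex=10.335, x_land=24.552, impact vy=-14.240
  bounce: vy ← 0.76·14.240 = 10.823
Arc 2: start y=0.000, vy=10.823 → t=2.206, apex=5.970, x_land=45.270, impact vy=-10.823
  bounce: vy ← 0.76·10.823 = 8.225
Arc 3: start y=0.000, vy=8.225 → t=1.677, apex=3.448, x_land=61.016, impact vy=-8.225
  bounce: vy ← 0.76·8.225 = 6.251
Arc 4: start y=0.000, vy=6.251 → t=1.274, apex=1.992, x_land=72.983, impact vy=-6.251
  bounce: vy ← 0.76·6.251 = 4.751
Arc 5: start y=0.000, vy=4.751 → t=0.969, apex=1.150, x_land=82.078, impact vy=-4.751
  bounce: vy ← 0.76·4.751 = 3.611

1 2.615 10.335 24.552
2 2.206 5.970 45.270
3 1.677 3.448 61.016
4 1.274 1.992 72.983
5 0.969 1.150 82.078
final: 82.078 3.611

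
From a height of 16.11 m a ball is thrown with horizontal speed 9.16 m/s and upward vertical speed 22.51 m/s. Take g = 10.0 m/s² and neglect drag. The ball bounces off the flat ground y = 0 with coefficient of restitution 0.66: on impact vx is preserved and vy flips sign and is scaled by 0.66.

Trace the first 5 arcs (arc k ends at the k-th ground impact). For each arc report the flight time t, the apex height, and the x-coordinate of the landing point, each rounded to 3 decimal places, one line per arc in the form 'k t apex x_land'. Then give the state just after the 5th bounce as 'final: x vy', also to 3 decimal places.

Arc 1: start y=16.110, vy=22.510 → t=5.130, apex=41.445, x_land=46.991, impact vy=-28.791
  bounce: vy ← 0.66·28.791 = 19.002
Arc 2: start y=0.000, vy=19.002 → t=3.800, apex=18.053, x_land=81.803, impact vy=-19.002
  bounce: vy ← 0.66·19.002 = 12.541
Arc 3: start y=0.000, vy=12.541 → t=2.508, apex=7.864, x_land=104.778, impact vy=-12.541
  bounce: vy ← 0.66·12.541 = 8.277
Arc 4: start y=0.000, vy=8.277 → t=1.655, apex=3.426, x_land=119.942, impact vy=-8.277
  bounce: vy ← 0.66·8.277 = 5.463
Arc 5: start y=0.000, vy=5.463 → t=1.093, apex=1.492, x_land=129.950, impact vy=-5.463
  bounce: vy ← 0.66·5.463 = 3.606

1 5.130 41.445 46.991
2 3.800 18.053 81.803
3 2.508 7.864 104.778
4 1.655 3.426 119.942
5 1.093 1.492 129.950
final: 129.950 3.606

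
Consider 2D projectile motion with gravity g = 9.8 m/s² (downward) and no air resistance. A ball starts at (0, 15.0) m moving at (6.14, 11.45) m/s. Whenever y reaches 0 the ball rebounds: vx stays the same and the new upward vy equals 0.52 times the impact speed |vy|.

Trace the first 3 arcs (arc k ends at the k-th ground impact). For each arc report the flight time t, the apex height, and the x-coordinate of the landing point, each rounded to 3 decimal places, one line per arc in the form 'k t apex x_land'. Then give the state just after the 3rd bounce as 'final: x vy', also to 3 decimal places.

Arc 1: start y=15.000, vy=11.450 → t=3.272, apex=21.689, x_land=20.092, impact vy=-20.618
  bounce: vy ← 0.52·20.618 = 10.721
Arc 2: start y=0.000, vy=10.721 → t=2.188, apex=5.865, x_land=33.526, impact vy=-10.721
  bounce: vy ← 0.52·10.721 = 5.575
Arc 3: start y=0.000, vy=5.575 → t=1.138, apex=1.586, x_land=40.512, impact vy=-5.575
  bounce: vy ← 0.52·5.575 = 2.899

1 3.272 21.689 20.092
2 2.188 5.865 33.526
3 1.138 1.586 40.512
final: 40.512 2.899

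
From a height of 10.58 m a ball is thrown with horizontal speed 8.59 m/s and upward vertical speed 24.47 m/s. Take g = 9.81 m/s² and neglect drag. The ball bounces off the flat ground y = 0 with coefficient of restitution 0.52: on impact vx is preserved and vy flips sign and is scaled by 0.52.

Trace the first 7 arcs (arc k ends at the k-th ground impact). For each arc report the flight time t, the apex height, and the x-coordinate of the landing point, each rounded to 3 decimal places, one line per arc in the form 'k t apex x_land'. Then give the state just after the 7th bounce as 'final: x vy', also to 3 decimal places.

1 5.389 41.099 46.292
2 3.010 11.113 72.151
3 1.565 3.005 85.598
4 0.814 0.813 92.591
5 0.423 0.220 96.227
6 0.220 0.059 98.118
7 0.114 0.016 99.101
final: 99.101 0.292

Arc 1: start y=10.580, vy=24.470 → t=5.389, apex=41.099, x_land=46.292, impact vy=-28.396
  bounce: vy ← 0.52·28.396 = 14.766
Arc 2: start y=0.000, vy=14.766 → t=3.010, apex=11.113, x_land=72.151, impact vy=-14.766
  bounce: vy ← 0.52·14.766 = 7.678
Arc 3: start y=0.000, vy=7.678 → t=1.565, apex=3.005, x_land=85.598, impact vy=-7.678
  bounce: vy ← 0.52·7.678 = 3.993
Arc 4: start y=0.000, vy=3.993 → t=0.814, apex=0.813, x_land=92.591, impact vy=-3.993
  bounce: vy ← 0.52·3.993 = 2.076
Arc 5: start y=0.000, vy=2.076 → t=0.423, apex=0.220, x_land=96.227, impact vy=-2.076
  bounce: vy ← 0.52·2.076 = 1.080
Arc 6: start y=0.000, vy=1.080 → t=0.220, apex=0.059, x_land=98.118, impact vy=-1.080
  bounce: vy ← 0.52·1.080 = 0.561
Arc 7: start y=0.000, vy=0.561 → t=0.114, apex=0.016, x_land=99.101, impact vy=-0.561
  bounce: vy ← 0.52·0.561 = 0.292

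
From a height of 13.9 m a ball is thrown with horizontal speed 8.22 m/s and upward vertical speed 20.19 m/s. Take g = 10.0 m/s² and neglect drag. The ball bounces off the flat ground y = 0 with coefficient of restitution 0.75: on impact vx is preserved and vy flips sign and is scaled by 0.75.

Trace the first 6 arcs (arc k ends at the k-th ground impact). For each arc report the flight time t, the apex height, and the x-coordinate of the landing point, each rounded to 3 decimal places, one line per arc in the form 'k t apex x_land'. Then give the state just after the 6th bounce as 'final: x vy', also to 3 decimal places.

Arc 1: start y=13.900, vy=20.190 → t=4.637, apex=34.282, x_land=38.120, impact vy=-26.185
  bounce: vy ← 0.75·26.185 = 19.638
Arc 2: start y=0.000, vy=19.638 → t=3.928, apex=19.284, x_land=70.406, impact vy=-19.638
  bounce: vy ← 0.75·19.638 = 14.729
Arc 3: start y=0.000, vy=14.729 → t=2.946, apex=10.847, x_land=94.620, impact vy=-14.729
  bounce: vy ← 0.75·14.729 = 11.047
Arc 4: start y=0.000, vy=11.047 → t=2.209, apex=6.101, x_land=112.781, impact vy=-11.047
  bounce: vy ← 0.75·11.047 = 8.285
Arc 5: start y=0.000, vy=8.285 → t=1.657, apex=3.432, x_land=126.401, impact vy=-8.285
  bounce: vy ← 0.75·8.285 = 6.214
Arc 6: start y=0.000, vy=6.214 → t=1.243, apex=1.931, x_land=136.617, impact vy=-6.214
  bounce: vy ← 0.75·6.214 = 4.660

1 4.637 34.282 38.120
2 3.928 19.284 70.406
3 2.946 10.847 94.620
4 2.209 6.101 112.781
5 1.657 3.432 126.401
6 1.243 1.931 136.617
final: 136.617 4.660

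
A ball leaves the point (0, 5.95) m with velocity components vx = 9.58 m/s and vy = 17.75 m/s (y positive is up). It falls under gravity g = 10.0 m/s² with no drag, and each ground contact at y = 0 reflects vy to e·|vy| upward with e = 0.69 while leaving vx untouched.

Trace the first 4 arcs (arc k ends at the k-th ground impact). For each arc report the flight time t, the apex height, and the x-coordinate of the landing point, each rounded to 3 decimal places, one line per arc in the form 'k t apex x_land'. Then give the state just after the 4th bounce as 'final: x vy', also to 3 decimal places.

1 3.858 21.703 36.964
2 2.875 10.333 64.507
3 1.984 4.919 83.512
4 1.369 2.342 96.626
final: 96.626 4.723

Arc 1: start y=5.950, vy=17.750 → t=3.858, apex=21.703, x_land=36.964, impact vy=-20.834
  bounce: vy ← 0.69·20.834 = 14.376
Arc 2: start y=0.000, vy=14.376 → t=2.875, apex=10.333, x_land=64.507, impact vy=-14.376
  bounce: vy ← 0.69·14.376 = 9.919
Arc 3: start y=0.000, vy=9.919 → t=1.984, apex=4.919, x_land=83.512, impact vy=-9.919
  bounce: vy ← 0.69·9.919 = 6.844
Arc 4: start y=0.000, vy=6.844 → t=1.369, apex=2.342, x_land=96.626, impact vy=-6.844
  bounce: vy ← 0.69·6.844 = 4.723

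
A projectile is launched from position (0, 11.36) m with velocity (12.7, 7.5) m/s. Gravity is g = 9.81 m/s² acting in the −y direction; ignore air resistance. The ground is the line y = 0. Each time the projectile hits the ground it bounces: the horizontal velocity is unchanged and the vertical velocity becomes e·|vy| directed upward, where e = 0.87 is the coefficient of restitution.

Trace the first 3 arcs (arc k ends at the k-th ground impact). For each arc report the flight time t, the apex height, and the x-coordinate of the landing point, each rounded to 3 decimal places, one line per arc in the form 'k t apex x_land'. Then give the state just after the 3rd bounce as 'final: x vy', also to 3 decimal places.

1 2.468 14.227 31.339
2 2.963 10.768 68.973
3 2.578 8.151 101.716
final: 101.716 11.002

Arc 1: start y=11.360, vy=7.500 → t=2.468, apex=14.227, x_land=31.339, impact vy=-16.707
  bounce: vy ← 0.87·16.707 = 14.535
Arc 2: start y=0.000, vy=14.535 → t=2.963, apex=10.768, x_land=68.973, impact vy=-14.535
  bounce: vy ← 0.87·14.535 = 12.646
Arc 3: start y=0.000, vy=12.646 → t=2.578, apex=8.151, x_land=101.716, impact vy=-12.646
  bounce: vy ← 0.87·12.646 = 11.002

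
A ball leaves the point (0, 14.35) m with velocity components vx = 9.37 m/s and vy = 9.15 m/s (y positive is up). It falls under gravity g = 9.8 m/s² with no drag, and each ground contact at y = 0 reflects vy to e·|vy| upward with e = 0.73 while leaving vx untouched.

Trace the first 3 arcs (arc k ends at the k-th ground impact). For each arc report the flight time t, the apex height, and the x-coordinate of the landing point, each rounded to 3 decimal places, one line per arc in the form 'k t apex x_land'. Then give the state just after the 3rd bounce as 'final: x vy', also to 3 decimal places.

1 2.883 18.622 27.015
2 2.846 9.923 53.684
3 2.078 5.288 73.152
final: 73.152 7.432

Arc 1: start y=14.350, vy=9.150 → t=2.883, apex=18.622, x_land=27.015, impact vy=-19.105
  bounce: vy ← 0.73·19.105 = 13.946
Arc 2: start y=0.000, vy=13.946 → t=2.846, apex=9.923, x_land=53.684, impact vy=-13.946
  bounce: vy ← 0.73·13.946 = 10.181
Arc 3: start y=0.000, vy=10.181 → t=2.078, apex=5.288, x_land=73.152, impact vy=-10.181
  bounce: vy ← 0.73·10.181 = 7.432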